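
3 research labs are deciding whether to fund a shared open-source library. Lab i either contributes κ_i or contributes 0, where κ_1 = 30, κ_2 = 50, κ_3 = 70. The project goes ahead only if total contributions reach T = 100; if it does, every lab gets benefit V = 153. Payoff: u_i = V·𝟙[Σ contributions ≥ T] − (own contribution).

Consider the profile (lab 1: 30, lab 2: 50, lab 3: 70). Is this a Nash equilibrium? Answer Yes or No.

Total = 150 ≥ 100: provided.
Lab 1 (pledges 30, payoff 123): dropping to 0 → total 120, payoff 153. Profitable deviation.

No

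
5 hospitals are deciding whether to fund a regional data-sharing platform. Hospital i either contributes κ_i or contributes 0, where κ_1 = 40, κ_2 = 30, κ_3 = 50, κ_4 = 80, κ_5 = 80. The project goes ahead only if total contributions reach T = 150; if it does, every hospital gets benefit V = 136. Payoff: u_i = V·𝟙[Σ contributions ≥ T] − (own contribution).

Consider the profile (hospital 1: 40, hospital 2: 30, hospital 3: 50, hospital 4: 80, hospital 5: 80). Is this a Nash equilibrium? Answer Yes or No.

Total = 280 ≥ 150: provided.
Hospital 1 (pledges 40, payoff 96): dropping to 0 → total 240, payoff 136. Profitable deviation.

No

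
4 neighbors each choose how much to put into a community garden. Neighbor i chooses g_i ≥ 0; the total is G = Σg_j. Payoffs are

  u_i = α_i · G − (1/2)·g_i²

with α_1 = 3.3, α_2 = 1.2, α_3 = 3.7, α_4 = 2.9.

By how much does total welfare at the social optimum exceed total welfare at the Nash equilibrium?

140.425

Neighbor i's FOC: ∂u_i/∂g_i = α_i − g_i = 0, so g_i* = α_i.
NE contributions = (3.3, 1.2, 3.7, 2.9); G = 11.1.
W^NE = (Σα)·G − ½Σα_i² = 11.1² − ½·34.43 = 105.995.
Planner sets g_i = Σα_j = 11.1 for every i, so G^SO = 4·11.1 = 44.4.
W^SO = (Σα)·G^SO − ½·4·(Σα)² = (4/2)·11.1² = 246.42.
Deadweight loss = W^SO − W^NE = 140.425.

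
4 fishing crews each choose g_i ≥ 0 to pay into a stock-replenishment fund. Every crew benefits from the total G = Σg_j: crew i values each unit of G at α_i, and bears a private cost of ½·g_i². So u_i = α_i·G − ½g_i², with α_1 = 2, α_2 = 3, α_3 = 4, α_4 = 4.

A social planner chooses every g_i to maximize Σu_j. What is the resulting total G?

52

Planner FOC: ∂(Σu_j)/∂g_i = (Σα_j) − g_i = 0, so g_i^SO = Σα_j = 13 for every i; G^SO = 52.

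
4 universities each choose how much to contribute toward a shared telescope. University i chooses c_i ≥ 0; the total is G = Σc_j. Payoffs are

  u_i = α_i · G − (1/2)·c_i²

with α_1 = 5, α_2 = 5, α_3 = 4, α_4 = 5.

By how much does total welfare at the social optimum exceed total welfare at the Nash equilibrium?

406.5

University i's FOC: ∂u_i/∂c_i = α_i − c_i = 0, so c_i* = α_i.
NE contributions = (5, 5, 4, 5); G = 19.
W^NE = (Σα)·G − ½Σα_i² = 19² − ½·91 = 315.5.
Planner sets c_i = Σα_j = 19 for every i, so G^SO = 4·19 = 76.
W^SO = (Σα)·G^SO − ½·4·(Σα)² = (4/2)·19² = 722.
Deadweight loss = W^SO − W^NE = 406.5.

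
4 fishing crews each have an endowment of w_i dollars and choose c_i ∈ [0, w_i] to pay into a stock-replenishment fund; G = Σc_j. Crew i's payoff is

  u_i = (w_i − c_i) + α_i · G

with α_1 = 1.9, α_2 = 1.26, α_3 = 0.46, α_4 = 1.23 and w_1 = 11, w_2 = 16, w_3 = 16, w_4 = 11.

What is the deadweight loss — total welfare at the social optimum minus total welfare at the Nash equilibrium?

61.6

∂u_i/∂c_i = α_i − 1, so crew i contributes w_i if α_i > 1, else 0.
α_i > 1 for i ∈ {1, 2, 4}; NE contributions (11, 16, 0, 11), G = 38.
W^NE = Σw_i − G^NE + (Σα_i)·G^NE = 54 + 3.85·38 = 200.3.
Planner: ∂(Σu_j)/∂c_i = Σα_j − 1 = 3.85 > 0, so everyone contributes w_i; G^SO = 54, W^SO = 54 + 3.85·54 = 261.9.
Deadweight loss = 61.6.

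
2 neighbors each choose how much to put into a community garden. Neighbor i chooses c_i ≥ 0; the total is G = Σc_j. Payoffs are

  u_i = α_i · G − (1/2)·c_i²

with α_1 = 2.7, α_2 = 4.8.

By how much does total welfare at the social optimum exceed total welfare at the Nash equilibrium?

15.165

Neighbor i's FOC: ∂u_i/∂c_i = α_i − c_i = 0, so c_i* = α_i.
NE contributions = (2.7, 4.8); G = 7.5.
W^NE = (Σα)·G − ½Σα_i² = 7.5² − ½·30.33 = 41.085.
Planner sets c_i = Σα_j = 7.5 for every i, so G^SO = 2·7.5 = 15.
W^SO = (Σα)·G^SO − ½·2·(Σα)² = (2/2)·7.5² = 56.25.
Deadweight loss = W^SO − W^NE = 15.165.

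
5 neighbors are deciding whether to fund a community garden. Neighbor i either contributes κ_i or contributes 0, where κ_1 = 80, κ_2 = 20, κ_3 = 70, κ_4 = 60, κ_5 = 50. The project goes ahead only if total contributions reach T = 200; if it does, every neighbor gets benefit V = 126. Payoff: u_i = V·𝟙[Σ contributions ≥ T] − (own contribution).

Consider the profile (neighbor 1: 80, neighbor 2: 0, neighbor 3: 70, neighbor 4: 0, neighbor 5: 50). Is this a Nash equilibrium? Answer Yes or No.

Total = 200 ≥ 200: provided.
Neighbor 1 (pledges 80, payoff 46): dropping to 0 → total 120, payoff 0. No gain.
Neighbor 2 (pledges 0, payoff 126): pledging 20 → total 220, payoff 106. No gain.
Neighbor 3 (pledges 70, payoff 56): dropping to 0 → total 130, payoff 0. No gain.
Neighbor 4 (pledges 0, payoff 126): pledging 60 → total 260, payoff 66. No gain.
Neighbor 5 (pledges 50, payoff 76): dropping to 0 → total 150, payoff 0. No gain.

Yes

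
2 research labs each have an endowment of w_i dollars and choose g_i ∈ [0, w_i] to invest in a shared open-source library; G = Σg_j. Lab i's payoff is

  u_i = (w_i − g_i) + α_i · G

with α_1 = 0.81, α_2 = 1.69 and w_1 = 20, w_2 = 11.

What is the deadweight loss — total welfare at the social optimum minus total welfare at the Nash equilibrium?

30

∂u_i/∂g_i = α_i − 1, so lab i contributes w_i if α_i > 1, else 0.
α_i > 1 for i ∈ {2}; NE contributions (0, 11), G = 11.
W^NE = Σw_i − G^NE + (Σα_i)·G^NE = 31 + 1.5·11 = 47.5.
Planner: ∂(Σu_j)/∂g_i = Σα_j − 1 = 1.5 > 0, so everyone contributes w_i; G^SO = 31, W^SO = 31 + 1.5·31 = 77.5.
Deadweight loss = 30.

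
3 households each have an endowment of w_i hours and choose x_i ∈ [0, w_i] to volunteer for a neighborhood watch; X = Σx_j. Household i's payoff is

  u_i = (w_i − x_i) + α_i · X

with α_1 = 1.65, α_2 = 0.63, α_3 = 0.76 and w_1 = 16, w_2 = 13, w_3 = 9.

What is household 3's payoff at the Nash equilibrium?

∂u_i/∂x_i = α_i − 1, so household i contributes w_i if α_i > 1, else 0.
α_i > 1 for i ∈ {1}; NE contributions (16, 0, 0), X = 16.
u_3 = (9 − 0) + 0.76·16 = 21.16.

21.16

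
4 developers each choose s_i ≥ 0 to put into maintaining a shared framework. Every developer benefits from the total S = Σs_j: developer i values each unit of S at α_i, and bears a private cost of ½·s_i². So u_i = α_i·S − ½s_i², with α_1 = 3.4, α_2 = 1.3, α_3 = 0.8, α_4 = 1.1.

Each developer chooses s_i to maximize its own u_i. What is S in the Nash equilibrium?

6.6

Developer i's FOC: ∂u_i/∂s_i = α_i − s_i = 0, so s_i* = α_i.
NE contributions = (3.4, 1.3, 0.8, 1.1); S = 6.6.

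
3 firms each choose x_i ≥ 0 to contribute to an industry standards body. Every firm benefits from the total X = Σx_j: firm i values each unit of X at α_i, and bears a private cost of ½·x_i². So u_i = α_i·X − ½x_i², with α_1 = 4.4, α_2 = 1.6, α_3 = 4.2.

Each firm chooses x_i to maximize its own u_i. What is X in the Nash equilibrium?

Firm i's FOC: ∂u_i/∂x_i = α_i − x_i = 0, so x_i* = α_i.
NE contributions = (4.4, 1.6, 4.2); X = 10.2.

10.2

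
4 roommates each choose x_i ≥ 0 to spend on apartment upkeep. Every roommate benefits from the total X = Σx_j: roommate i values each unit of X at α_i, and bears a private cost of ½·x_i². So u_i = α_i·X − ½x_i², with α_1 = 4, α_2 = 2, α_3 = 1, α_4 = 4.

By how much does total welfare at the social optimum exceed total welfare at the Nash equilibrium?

Roommate i's FOC: ∂u_i/∂x_i = α_i − x_i = 0, so x_i* = α_i.
NE contributions = (4, 2, 1, 4); X = 11.
W^NE = (Σα)·X − ½Σα_i² = 11² − ½·37 = 102.5.
Planner sets x_i = Σα_j = 11 for every i, so X^SO = 4·11 = 44.
W^SO = (Σα)·X^SO − ½·4·(Σα)² = (4/2)·11² = 242.
Deadweight loss = W^SO − W^NE = 139.5.

139.5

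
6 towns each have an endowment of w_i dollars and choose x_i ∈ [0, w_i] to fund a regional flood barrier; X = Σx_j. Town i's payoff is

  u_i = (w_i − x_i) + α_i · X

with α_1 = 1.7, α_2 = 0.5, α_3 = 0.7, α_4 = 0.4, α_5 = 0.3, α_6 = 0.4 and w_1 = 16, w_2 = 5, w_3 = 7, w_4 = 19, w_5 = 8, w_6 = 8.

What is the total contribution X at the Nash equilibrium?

16

∂u_i/∂x_i = α_i − 1, so town i contributes w_i if α_i > 1, else 0.
α_i > 1 for i ∈ {1}; NE contributions (16, 0, 0, 0, 0, 0), X = 16.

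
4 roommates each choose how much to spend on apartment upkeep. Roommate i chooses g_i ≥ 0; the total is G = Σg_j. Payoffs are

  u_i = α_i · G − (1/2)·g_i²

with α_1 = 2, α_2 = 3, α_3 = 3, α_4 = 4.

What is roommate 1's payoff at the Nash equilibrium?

22

Roommate i's FOC: ∂u_i/∂g_i = α_i − g_i = 0, so g_i* = α_i.
NE contributions = (2, 3, 3, 4); G = 12.
u_1 = α_1·G − ½·(g_1)² = 2·12 − ½·2² = 22.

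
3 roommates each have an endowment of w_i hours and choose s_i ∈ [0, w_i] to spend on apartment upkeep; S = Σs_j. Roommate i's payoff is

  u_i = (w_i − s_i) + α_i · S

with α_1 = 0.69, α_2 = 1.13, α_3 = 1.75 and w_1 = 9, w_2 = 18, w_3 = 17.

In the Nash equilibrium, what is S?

∂u_i/∂s_i = α_i − 1, so roommate i contributes w_i if α_i > 1, else 0.
α_i > 1 for i ∈ {2, 3}; NE contributions (0, 18, 17), S = 35.

35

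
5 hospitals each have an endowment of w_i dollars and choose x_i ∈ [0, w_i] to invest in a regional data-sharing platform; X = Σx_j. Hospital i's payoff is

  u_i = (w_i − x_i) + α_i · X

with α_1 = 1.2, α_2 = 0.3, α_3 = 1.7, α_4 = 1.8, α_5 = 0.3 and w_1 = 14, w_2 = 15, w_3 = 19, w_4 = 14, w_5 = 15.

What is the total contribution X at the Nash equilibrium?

∂u_i/∂x_i = α_i − 1, so hospital i contributes w_i if α_i > 1, else 0.
α_i > 1 for i ∈ {1, 3, 4}; NE contributions (14, 0, 19, 14, 0), X = 47.

47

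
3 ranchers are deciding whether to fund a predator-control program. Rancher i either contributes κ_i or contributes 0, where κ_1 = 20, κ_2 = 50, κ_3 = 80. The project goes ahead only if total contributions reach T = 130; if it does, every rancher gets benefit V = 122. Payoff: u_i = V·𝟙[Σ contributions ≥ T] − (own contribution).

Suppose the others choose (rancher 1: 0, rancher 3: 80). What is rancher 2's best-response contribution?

50

Others' total = 80. Contributing 50 brings total to 130 ≥ 130: gain V − κ_2 = 72.
Best response: 50.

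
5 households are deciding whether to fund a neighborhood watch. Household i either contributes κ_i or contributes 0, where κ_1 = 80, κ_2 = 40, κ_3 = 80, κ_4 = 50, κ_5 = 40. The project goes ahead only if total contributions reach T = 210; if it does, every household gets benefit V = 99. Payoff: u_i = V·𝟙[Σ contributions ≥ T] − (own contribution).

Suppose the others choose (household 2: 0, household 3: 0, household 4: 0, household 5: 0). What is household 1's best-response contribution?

Others' total = 0. Even contributing 80 gives 80 < 210: no benefit either way.
Best response: 0.

0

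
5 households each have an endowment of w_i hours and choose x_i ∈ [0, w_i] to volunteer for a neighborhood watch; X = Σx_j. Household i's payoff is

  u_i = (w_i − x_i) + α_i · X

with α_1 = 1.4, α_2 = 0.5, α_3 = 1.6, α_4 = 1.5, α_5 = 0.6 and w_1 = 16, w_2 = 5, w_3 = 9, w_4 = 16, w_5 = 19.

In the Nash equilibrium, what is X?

41

∂u_i/∂x_i = α_i − 1, so household i contributes w_i if α_i > 1, else 0.
α_i > 1 for i ∈ {1, 3, 4}; NE contributions (16, 0, 9, 16, 0), X = 41.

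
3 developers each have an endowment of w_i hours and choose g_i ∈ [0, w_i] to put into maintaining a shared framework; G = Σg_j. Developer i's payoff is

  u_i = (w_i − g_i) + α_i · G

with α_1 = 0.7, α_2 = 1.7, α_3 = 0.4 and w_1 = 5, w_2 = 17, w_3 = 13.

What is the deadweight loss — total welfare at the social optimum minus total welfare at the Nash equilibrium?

∂u_i/∂g_i = α_i − 1, so developer i contributes w_i if α_i > 1, else 0.
α_i > 1 for i ∈ {2}; NE contributions (0, 17, 0), G = 17.
W^NE = Σw_i − G^NE + (Σα_i)·G^NE = 35 + 1.8·17 = 65.6.
Planner: ∂(Σu_j)/∂g_i = Σα_j − 1 = 1.8 > 0, so everyone contributes w_i; G^SO = 35, W^SO = 35 + 1.8·35 = 98.
Deadweight loss = 32.4.

32.4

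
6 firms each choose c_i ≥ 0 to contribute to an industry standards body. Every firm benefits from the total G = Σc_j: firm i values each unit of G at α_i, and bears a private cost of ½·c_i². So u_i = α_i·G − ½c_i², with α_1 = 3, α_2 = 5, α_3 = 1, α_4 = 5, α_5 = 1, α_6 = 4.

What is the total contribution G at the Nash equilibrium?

Firm i's FOC: ∂u_i/∂c_i = α_i − c_i = 0, so c_i* = α_i.
NE contributions = (3, 5, 1, 5, 1, 4); G = 19.

19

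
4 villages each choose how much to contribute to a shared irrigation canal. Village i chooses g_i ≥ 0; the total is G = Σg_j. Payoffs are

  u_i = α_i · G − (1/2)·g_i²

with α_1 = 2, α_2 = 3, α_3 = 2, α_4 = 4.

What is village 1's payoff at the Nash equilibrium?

Village i's FOC: ∂u_i/∂g_i = α_i − g_i = 0, so g_i* = α_i.
NE contributions = (2, 3, 2, 4); G = 11.
u_1 = α_1·G − ½·(g_1)² = 2·11 − ½·2² = 20.

20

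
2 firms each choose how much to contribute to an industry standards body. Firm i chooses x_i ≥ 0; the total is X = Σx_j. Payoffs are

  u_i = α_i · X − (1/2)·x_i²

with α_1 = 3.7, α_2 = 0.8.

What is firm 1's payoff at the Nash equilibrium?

Firm i's FOC: ∂u_i/∂x_i = α_i − x_i = 0, so x_i* = α_i.
NE contributions = (3.7, 0.8); X = 4.5.
u_1 = α_1·X − ½·(x_1)² = 3.7·4.5 − ½·3.7² = 9.805.

9.805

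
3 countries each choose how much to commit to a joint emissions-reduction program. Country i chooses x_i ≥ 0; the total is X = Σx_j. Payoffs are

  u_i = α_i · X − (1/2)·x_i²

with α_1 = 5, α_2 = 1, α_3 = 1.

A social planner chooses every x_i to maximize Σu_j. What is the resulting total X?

Planner FOC: ∂(Σu_j)/∂x_i = (Σα_j) − x_i = 0, so x_i^SO = Σα_j = 7 for every i; X^SO = 21.

21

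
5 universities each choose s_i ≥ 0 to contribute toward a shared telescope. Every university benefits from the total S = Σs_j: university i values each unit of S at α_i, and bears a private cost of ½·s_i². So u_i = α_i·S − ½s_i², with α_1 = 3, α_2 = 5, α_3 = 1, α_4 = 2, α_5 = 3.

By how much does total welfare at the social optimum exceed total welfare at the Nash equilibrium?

318

University i's FOC: ∂u_i/∂s_i = α_i − s_i = 0, so s_i* = α_i.
NE contributions = (3, 5, 1, 2, 3); S = 14.
W^NE = (Σα)·S − ½Σα_i² = 14² − ½·48 = 172.
Planner sets s_i = Σα_j = 14 for every i, so S^SO = 5·14 = 70.
W^SO = (Σα)·S^SO − ½·5·(Σα)² = (5/2)·14² = 490.
Deadweight loss = W^SO − W^NE = 318.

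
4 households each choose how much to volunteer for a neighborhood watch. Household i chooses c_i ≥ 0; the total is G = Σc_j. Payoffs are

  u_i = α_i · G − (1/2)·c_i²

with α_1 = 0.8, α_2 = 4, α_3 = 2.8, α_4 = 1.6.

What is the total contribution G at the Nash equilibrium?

Household i's FOC: ∂u_i/∂c_i = α_i − c_i = 0, so c_i* = α_i.
NE contributions = (0.8, 4, 2.8, 1.6); G = 9.2.

9.2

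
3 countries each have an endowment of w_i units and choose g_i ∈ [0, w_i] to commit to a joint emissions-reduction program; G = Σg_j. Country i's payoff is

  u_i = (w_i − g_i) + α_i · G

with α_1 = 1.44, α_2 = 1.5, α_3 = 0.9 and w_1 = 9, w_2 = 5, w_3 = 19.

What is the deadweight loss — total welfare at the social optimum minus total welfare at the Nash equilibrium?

∂u_i/∂g_i = α_i − 1, so country i contributes w_i if α_i > 1, else 0.
α_i > 1 for i ∈ {1, 2}; NE contributions (9, 5, 0), G = 14.
W^NE = Σw_i − G^NE + (Σα_i)·G^NE = 33 + 2.84·14 = 72.76.
Planner: ∂(Σu_j)/∂g_i = Σα_j − 1 = 2.84 > 0, so everyone contributes w_i; G^SO = 33, W^SO = 33 + 2.84·33 = 126.72.
Deadweight loss = 53.96.

53.96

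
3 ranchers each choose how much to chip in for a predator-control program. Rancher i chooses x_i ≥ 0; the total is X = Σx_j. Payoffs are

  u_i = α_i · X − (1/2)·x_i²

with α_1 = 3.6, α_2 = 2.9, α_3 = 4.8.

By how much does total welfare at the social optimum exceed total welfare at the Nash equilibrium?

Rancher i's FOC: ∂u_i/∂x_i = α_i − x_i = 0, so x_i* = α_i.
NE contributions = (3.6, 2.9, 4.8); X = 11.3.
W^NE = (Σα)·X − ½Σα_i² = 11.3² − ½·44.41 = 105.485.
Planner sets x_i = Σα_j = 11.3 for every i, so X^SO = 3·11.3 = 33.9.
W^SO = (Σα)·X^SO − ½·3·(Σα)² = (3/2)·11.3² = 191.535.
Deadweight loss = W^SO − W^NE = 86.05.

86.05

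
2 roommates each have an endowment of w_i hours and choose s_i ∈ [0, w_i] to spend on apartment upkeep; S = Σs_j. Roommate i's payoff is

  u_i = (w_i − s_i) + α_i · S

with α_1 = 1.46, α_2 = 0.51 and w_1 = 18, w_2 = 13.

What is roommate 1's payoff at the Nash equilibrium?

26.28

∂u_i/∂s_i = α_i − 1, so roommate i contributes w_i if α_i > 1, else 0.
α_i > 1 for i ∈ {1}; NE contributions (18, 0), S = 18.
u_1 = (18 − 18) + 1.46·18 = 26.28.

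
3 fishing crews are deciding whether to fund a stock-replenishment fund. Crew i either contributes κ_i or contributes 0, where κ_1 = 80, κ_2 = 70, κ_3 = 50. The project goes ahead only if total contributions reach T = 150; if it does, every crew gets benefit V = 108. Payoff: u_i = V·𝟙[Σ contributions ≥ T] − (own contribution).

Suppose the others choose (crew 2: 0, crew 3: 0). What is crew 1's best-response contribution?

Others' total = 0. Even contributing 80 gives 80 < 150: no benefit either way.
Best response: 0.

0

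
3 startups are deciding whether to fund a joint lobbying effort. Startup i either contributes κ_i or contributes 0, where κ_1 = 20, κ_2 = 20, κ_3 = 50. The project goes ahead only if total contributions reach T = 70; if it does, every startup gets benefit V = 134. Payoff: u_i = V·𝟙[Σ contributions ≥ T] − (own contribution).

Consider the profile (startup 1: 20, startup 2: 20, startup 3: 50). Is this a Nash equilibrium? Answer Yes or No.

No

Total = 90 ≥ 70: provided.
Startup 1 (pledges 20, payoff 114): dropping to 0 → total 70, payoff 134. Profitable deviation.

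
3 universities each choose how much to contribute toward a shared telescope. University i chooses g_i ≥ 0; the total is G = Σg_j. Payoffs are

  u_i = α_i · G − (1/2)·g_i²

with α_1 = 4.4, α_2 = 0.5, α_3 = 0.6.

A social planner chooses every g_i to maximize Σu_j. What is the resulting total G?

16.5

Planner FOC: ∂(Σu_j)/∂g_i = (Σα_j) − g_i = 0, so g_i^SO = Σα_j = 5.5 for every i; G^SO = 16.5.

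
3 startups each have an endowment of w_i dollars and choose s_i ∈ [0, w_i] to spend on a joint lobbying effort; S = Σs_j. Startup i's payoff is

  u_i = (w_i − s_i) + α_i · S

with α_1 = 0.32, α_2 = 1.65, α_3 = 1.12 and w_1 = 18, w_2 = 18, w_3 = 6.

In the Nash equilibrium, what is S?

24

∂u_i/∂s_i = α_i − 1, so startup i contributes w_i if α_i > 1, else 0.
α_i > 1 for i ∈ {2, 3}; NE contributions (0, 18, 6), S = 24.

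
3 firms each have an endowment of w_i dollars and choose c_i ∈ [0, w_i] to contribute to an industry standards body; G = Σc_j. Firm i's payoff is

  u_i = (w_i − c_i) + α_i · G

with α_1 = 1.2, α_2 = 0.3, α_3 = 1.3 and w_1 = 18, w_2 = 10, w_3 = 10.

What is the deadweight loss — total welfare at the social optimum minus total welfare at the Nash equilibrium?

18

∂u_i/∂c_i = α_i − 1, so firm i contributes w_i if α_i > 1, else 0.
α_i > 1 for i ∈ {1, 3}; NE contributions (18, 0, 10), G = 28.
W^NE = Σw_i − G^NE + (Σα_i)·G^NE = 38 + 1.8·28 = 88.4.
Planner: ∂(Σu_j)/∂c_i = Σα_j − 1 = 1.8 > 0, so everyone contributes w_i; G^SO = 38, W^SO = 38 + 1.8·38 = 106.4.
Deadweight loss = 18.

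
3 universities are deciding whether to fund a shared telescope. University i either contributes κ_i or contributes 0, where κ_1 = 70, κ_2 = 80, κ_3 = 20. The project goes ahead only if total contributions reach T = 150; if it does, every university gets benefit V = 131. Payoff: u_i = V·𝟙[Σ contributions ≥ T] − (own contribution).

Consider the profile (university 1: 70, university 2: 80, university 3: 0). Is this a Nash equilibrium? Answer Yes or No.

Yes

Total = 150 ≥ 150: provided.
University 1 (pledges 70, payoff 61): dropping to 0 → total 80, payoff 0. No gain.
University 2 (pledges 80, payoff 51): dropping to 0 → total 70, payoff 0. No gain.
University 3 (pledges 0, payoff 131): pledging 20 → total 170, payoff 111. No gain.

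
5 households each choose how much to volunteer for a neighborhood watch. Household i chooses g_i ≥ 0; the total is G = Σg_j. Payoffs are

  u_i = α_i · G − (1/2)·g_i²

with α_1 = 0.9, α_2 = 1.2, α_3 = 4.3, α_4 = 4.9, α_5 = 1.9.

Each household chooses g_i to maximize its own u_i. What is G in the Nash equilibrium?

13.2

Household i's FOC: ∂u_i/∂g_i = α_i − g_i = 0, so g_i* = α_i.
NE contributions = (0.9, 1.2, 4.3, 4.9, 1.9); G = 13.2.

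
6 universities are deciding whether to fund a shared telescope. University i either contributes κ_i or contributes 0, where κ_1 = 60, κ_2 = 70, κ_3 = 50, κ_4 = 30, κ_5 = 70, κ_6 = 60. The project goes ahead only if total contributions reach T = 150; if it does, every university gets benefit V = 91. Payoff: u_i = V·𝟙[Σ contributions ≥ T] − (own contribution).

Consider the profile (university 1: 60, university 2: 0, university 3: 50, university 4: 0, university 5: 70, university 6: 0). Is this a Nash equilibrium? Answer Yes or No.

Yes

Total = 180 ≥ 150: provided.
University 1 (pledges 60, payoff 31): dropping to 0 → total 120, payoff 0. No gain.
University 2 (pledges 0, payoff 91): pledging 70 → total 250, payoff 21. No gain.
University 3 (pledges 50, payoff 41): dropping to 0 → total 130, payoff 0. No gain.
University 4 (pledges 0, payoff 91): pledging 30 → total 210, payoff 61. No gain.
University 5 (pledges 70, payoff 21): dropping to 0 → total 110, payoff 0. No gain.
University 6 (pledges 0, payoff 91): pledging 60 → total 240, payoff 31. No gain.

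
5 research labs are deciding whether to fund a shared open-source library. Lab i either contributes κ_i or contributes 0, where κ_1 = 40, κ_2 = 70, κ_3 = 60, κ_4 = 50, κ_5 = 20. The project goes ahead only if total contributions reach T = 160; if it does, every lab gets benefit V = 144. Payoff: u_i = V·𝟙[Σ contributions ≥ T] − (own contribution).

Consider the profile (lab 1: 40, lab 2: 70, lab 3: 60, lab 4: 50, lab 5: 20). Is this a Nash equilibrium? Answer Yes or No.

No

Total = 240 ≥ 160: provided.
Lab 1 (pledges 40, payoff 104): dropping to 0 → total 200, payoff 144. Profitable deviation.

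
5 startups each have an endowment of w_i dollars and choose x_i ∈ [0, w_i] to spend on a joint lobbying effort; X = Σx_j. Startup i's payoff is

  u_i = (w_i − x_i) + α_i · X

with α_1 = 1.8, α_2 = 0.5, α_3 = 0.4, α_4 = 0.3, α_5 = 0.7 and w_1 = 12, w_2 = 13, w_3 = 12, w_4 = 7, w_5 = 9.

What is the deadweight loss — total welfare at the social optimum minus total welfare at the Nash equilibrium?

∂u_i/∂x_i = α_i − 1, so startup i contributes w_i if α_i > 1, else 0.
α_i > 1 for i ∈ {1}; NE contributions (12, 0, 0, 0, 0), X = 12.
W^NE = Σw_i − X^NE + (Σα_i)·X^NE = 53 + 2.7·12 = 85.4.
Planner: ∂(Σu_j)/∂x_i = Σα_j − 1 = 2.7 > 0, so everyone contributes w_i; X^SO = 53, W^SO = 53 + 2.7·53 = 196.1.
Deadweight loss = 110.7.

110.7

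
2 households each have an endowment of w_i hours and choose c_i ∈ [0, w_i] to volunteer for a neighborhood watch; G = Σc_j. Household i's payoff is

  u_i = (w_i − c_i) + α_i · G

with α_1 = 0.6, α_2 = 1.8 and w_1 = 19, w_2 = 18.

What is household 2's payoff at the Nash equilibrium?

32.4

∂u_i/∂c_i = α_i − 1, so household i contributes w_i if α_i > 1, else 0.
α_i > 1 for i ∈ {2}; NE contributions (0, 18), G = 18.
u_2 = (18 − 18) + 1.8·18 = 32.4.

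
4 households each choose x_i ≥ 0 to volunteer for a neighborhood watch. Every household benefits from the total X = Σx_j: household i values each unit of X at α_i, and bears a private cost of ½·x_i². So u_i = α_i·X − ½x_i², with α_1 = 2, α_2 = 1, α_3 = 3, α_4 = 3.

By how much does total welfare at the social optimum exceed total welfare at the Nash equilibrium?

92.5

Household i's FOC: ∂u_i/∂x_i = α_i − x_i = 0, so x_i* = α_i.
NE contributions = (2, 1, 3, 3); X = 9.
W^NE = (Σα)·X − ½Σα_i² = 9² − ½·23 = 69.5.
Planner sets x_i = Σα_j = 9 for every i, so X^SO = 4·9 = 36.
W^SO = (Σα)·X^SO − ½·4·(Σα)² = (4/2)·9² = 162.
Deadweight loss = W^SO − W^NE = 92.5.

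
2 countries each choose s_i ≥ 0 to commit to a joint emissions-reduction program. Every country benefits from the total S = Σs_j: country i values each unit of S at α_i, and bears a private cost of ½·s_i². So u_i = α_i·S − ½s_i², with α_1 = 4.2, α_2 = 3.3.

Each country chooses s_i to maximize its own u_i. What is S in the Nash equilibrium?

Country i's FOC: ∂u_i/∂s_i = α_i − s_i = 0, so s_i* = α_i.
NE contributions = (4.2, 3.3); S = 7.5.

7.5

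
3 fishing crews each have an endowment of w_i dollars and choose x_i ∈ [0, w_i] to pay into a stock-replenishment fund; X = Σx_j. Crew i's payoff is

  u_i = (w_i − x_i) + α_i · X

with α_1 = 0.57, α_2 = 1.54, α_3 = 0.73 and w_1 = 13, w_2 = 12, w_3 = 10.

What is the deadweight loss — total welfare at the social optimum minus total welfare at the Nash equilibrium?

42.32

∂u_i/∂x_i = α_i − 1, so crew i contributes w_i if α_i > 1, else 0.
α_i > 1 for i ∈ {2}; NE contributions (0, 12, 0), X = 12.
W^NE = Σw_i − X^NE + (Σα_i)·X^NE = 35 + 1.84·12 = 57.08.
Planner: ∂(Σu_j)/∂x_i = Σα_j − 1 = 1.84 > 0, so everyone contributes w_i; X^SO = 35, W^SO = 35 + 1.84·35 = 99.4.
Deadweight loss = 42.32.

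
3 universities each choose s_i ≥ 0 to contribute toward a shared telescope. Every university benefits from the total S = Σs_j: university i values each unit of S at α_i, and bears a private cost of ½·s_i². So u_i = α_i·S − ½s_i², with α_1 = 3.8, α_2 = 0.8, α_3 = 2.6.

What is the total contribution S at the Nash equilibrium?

7.2

University i's FOC: ∂u_i/∂s_i = α_i − s_i = 0, so s_i* = α_i.
NE contributions = (3.8, 0.8, 2.6); S = 7.2.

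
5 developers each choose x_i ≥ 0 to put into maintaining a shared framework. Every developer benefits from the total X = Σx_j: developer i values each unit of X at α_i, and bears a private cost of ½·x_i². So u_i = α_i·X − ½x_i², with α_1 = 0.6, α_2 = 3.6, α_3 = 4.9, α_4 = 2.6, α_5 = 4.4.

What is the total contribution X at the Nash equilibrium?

Developer i's FOC: ∂u_i/∂x_i = α_i − x_i = 0, so x_i* = α_i.
NE contributions = (0.6, 3.6, 4.9, 2.6, 4.4); X = 16.1.

16.1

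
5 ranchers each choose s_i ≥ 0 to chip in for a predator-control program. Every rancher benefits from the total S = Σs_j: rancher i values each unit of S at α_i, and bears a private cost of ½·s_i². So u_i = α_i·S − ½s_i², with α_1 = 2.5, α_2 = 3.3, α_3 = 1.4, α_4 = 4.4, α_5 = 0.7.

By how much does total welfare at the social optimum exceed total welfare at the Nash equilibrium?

246.41

Rancher i's FOC: ∂u_i/∂s_i = α_i − s_i = 0, so s_i* = α_i.
NE contributions = (2.5, 3.3, 1.4, 4.4, 0.7); S = 12.3.
W^NE = (Σα)·S − ½Σα_i² = 12.3² − ½·38.95 = 131.815.
Planner sets s_i = Σα_j = 12.3 for every i, so S^SO = 5·12.3 = 61.5.
W^SO = (Σα)·S^SO − ½·5·(Σα)² = (5/2)·12.3² = 378.225.
Deadweight loss = W^SO − W^NE = 246.41.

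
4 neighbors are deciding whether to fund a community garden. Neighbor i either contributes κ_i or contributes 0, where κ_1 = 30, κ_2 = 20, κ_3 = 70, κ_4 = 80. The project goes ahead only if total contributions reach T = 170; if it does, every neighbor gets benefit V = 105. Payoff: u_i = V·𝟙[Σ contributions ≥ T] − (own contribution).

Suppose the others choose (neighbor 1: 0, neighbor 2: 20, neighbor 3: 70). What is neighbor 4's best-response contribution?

Others' total = 90. Contributing 80 brings total to 170 ≥ 170: gain V − κ_4 = 25.
Best response: 80.

80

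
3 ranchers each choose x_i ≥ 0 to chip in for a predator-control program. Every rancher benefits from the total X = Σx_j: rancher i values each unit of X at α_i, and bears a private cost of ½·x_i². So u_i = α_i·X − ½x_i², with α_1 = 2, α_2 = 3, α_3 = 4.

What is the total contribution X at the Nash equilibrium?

9

Rancher i's FOC: ∂u_i/∂x_i = α_i − x_i = 0, so x_i* = α_i.
NE contributions = (2, 3, 4); X = 9.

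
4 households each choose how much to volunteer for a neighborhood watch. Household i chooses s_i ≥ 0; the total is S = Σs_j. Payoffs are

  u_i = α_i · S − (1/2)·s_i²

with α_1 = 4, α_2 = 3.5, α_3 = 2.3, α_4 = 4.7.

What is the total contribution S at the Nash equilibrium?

Household i's FOC: ∂u_i/∂s_i = α_i − s_i = 0, so s_i* = α_i.
NE contributions = (4, 3.5, 2.3, 4.7); S = 14.5.

14.5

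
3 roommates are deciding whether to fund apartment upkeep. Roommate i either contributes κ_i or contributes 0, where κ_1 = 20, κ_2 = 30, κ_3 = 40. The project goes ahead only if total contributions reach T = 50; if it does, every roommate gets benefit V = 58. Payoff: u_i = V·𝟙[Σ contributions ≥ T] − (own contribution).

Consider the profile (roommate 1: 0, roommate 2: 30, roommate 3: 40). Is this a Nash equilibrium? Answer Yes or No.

Yes

Total = 70 ≥ 50: provided.
Roommate 1 (pledges 0, payoff 58): pledging 20 → total 90, payoff 38. No gain.
Roommate 2 (pledges 30, payoff 28): dropping to 0 → total 40, payoff 0. No gain.
Roommate 3 (pledges 40, payoff 18): dropping to 0 → total 30, payoff 0. No gain.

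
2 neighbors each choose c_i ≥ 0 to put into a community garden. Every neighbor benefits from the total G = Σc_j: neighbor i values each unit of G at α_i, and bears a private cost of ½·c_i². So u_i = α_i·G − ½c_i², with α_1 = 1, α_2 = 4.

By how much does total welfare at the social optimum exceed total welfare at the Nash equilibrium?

8.5

Neighbor i's FOC: ∂u_i/∂c_i = α_i − c_i = 0, so c_i* = α_i.
NE contributions = (1, 4); G = 5.
W^NE = (Σα)·G − ½Σα_i² = 5² − ½·17 = 16.5.
Planner sets c_i = Σα_j = 5 for every i, so G^SO = 2·5 = 10.
W^SO = (Σα)·G^SO − ½·2·(Σα)² = (2/2)·5² = 25.
Deadweight loss = W^SO − W^NE = 8.5.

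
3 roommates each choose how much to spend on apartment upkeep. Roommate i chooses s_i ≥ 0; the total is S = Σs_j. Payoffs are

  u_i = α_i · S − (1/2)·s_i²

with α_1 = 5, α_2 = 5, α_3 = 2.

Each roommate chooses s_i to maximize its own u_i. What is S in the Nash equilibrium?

Roommate i's FOC: ∂u_i/∂s_i = α_i − s_i = 0, so s_i* = α_i.
NE contributions = (5, 5, 2); S = 12.

12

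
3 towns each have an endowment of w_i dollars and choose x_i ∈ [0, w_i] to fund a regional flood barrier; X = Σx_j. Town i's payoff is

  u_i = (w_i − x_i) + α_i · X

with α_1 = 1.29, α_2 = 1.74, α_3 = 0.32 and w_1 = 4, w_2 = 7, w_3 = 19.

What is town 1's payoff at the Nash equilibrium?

∂u_i/∂x_i = α_i − 1, so town i contributes w_i if α_i > 1, else 0.
α_i > 1 for i ∈ {1, 2}; NE contributions (4, 7, 0), X = 11.
u_1 = (4 − 4) + 1.29·11 = 14.19.

14.19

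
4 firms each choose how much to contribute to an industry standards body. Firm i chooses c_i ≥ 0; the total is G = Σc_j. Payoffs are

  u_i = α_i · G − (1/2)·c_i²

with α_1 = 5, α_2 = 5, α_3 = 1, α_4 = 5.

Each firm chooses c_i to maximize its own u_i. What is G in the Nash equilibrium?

16

Firm i's FOC: ∂u_i/∂c_i = α_i − c_i = 0, so c_i* = α_i.
NE contributions = (5, 5, 1, 5); G = 16.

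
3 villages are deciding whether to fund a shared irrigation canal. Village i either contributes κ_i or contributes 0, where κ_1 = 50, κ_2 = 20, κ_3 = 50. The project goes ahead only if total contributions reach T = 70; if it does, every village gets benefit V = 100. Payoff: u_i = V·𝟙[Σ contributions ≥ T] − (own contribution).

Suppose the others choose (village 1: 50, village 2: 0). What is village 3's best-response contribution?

Others' total = 50. Contributing 50 brings total to 100 ≥ 70: gain V − κ_3 = 50.
Best response: 50.

50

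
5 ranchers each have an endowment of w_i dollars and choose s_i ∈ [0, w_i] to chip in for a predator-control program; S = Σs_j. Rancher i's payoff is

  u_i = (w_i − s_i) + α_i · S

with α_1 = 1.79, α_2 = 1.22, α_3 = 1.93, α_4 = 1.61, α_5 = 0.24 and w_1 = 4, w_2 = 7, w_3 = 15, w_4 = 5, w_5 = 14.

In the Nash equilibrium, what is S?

∂u_i/∂s_i = α_i − 1, so rancher i contributes w_i if α_i > 1, else 0.
α_i > 1 for i ∈ {1, 2, 3, 4}; NE contributions (4, 7, 15, 5, 0), S = 31.

31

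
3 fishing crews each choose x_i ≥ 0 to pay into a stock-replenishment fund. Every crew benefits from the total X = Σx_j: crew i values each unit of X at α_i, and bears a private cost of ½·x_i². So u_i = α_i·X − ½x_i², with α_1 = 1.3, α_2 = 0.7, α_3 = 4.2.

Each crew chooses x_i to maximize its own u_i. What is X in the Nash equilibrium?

Crew i's FOC: ∂u_i/∂x_i = α_i − x_i = 0, so x_i* = α_i.
NE contributions = (1.3, 0.7, 4.2); X = 6.2.

6.2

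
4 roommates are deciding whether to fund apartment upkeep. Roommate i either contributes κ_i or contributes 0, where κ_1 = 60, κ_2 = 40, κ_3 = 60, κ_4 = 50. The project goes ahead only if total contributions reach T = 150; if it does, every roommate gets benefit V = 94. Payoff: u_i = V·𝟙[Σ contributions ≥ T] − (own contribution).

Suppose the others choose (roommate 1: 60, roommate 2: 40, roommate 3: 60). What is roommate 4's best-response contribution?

Others' total = 160 ≥ 150; contributing adds cost 50 for no extra benefit.
Best response: 0.

0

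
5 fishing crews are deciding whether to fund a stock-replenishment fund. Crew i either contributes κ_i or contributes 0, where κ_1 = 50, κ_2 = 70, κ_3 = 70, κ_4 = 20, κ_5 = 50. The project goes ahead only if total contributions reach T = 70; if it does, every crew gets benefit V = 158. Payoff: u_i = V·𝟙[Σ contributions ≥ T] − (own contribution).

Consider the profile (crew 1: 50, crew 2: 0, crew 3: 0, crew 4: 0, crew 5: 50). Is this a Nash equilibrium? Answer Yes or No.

Yes

Total = 100 ≥ 70: provided.
Crew 1 (pledges 50, payoff 108): dropping to 0 → total 50, payoff 0. No gain.
Crew 2 (pledges 0, payoff 158): pledging 70 → total 170, payoff 88. No gain.
Crew 3 (pledges 0, payoff 158): pledging 70 → total 170, payoff 88. No gain.
Crew 4 (pledges 0, payoff 158): pledging 20 → total 120, payoff 138. No gain.
Crew 5 (pledges 50, payoff 108): dropping to 0 → total 50, payoff 0. No gain.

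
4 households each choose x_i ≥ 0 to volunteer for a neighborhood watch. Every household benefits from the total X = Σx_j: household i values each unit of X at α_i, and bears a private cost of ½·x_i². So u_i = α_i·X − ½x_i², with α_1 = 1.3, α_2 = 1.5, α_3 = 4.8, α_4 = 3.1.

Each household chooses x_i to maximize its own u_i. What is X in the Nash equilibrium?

10.7

Household i's FOC: ∂u_i/∂x_i = α_i − x_i = 0, so x_i* = α_i.
NE contributions = (1.3, 1.5, 4.8, 3.1); X = 10.7.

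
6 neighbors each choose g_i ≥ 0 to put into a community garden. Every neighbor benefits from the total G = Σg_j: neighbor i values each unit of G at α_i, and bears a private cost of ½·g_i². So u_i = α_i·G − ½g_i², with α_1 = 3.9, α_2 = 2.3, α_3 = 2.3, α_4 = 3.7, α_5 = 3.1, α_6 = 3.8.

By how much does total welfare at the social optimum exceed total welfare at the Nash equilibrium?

761.385

Neighbor i's FOC: ∂u_i/∂g_i = α_i − g_i = 0, so g_i* = α_i.
NE contributions = (3.9, 2.3, 2.3, 3.7, 3.1, 3.8); G = 19.1.
W^NE = (Σα)·G − ½Σα_i² = 19.1² − ½·63.53 = 333.045.
Planner sets g_i = Σα_j = 19.1 for every i, so G^SO = 6·19.1 = 114.6.
W^SO = (Σα)·G^SO − ½·6·(Σα)² = (6/2)·19.1² = 1094.43.
Deadweight loss = W^SO − W^NE = 761.385.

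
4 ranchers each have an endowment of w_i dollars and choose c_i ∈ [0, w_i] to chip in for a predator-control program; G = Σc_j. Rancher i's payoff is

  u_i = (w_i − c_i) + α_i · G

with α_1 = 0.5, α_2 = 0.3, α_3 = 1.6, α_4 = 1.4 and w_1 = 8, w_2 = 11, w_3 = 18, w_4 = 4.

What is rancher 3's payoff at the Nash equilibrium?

35.2

∂u_i/∂c_i = α_i − 1, so rancher i contributes w_i if α_i > 1, else 0.
α_i > 1 for i ∈ {3, 4}; NE contributions (0, 0, 18, 4), G = 22.
u_3 = (18 − 18) + 1.6·22 = 35.2.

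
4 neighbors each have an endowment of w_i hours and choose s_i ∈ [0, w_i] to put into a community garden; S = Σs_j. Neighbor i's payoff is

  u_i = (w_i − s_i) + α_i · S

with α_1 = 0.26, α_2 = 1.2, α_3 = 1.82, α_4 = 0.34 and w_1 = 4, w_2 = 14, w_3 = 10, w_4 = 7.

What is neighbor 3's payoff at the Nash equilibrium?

∂u_i/∂s_i = α_i − 1, so neighbor i contributes w_i if α_i > 1, else 0.
α_i > 1 for i ∈ {2, 3}; NE contributions (0, 14, 10, 0), S = 24.
u_3 = (10 − 10) + 1.82·24 = 43.68.

43.68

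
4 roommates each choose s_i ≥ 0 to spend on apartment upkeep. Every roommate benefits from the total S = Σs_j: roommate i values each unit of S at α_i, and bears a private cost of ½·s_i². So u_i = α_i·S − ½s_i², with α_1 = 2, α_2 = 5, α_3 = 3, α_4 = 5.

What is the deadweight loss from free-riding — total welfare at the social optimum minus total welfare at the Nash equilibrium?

Roommate i's FOC: ∂u_i/∂s_i = α_i − s_i = 0, so s_i* = α_i.
NE contributions = (2, 5, 3, 5); S = 15.
W^NE = (Σα)·S − ½Σα_i² = 15² − ½·63 = 193.5.
Planner sets s_i = Σα_j = 15 for every i, so S^SO = 4·15 = 60.
W^SO = (Σα)·S^SO − ½·4·(Σα)² = (4/2)·15² = 450.
Deadweight loss = W^SO − W^NE = 256.5.

256.5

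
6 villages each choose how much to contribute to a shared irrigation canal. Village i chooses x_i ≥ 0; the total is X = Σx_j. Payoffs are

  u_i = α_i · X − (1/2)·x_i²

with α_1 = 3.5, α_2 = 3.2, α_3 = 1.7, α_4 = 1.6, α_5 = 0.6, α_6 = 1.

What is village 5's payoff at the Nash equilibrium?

Village i's FOC: ∂u_i/∂x_i = α_i − x_i = 0, so x_i* = α_i.
NE contributions = (3.5, 3.2, 1.7, 1.6, 0.6, 1); X = 11.6.
u_5 = α_5·X − ½·(x_5)² = 0.6·11.6 − ½·0.6² = 6.78.

6.78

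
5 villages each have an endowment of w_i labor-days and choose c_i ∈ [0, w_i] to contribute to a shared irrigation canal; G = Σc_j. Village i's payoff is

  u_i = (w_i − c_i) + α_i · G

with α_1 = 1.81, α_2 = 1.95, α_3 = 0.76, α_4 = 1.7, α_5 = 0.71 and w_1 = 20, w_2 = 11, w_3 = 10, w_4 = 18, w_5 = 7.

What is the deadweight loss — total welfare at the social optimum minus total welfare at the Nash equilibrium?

∂u_i/∂c_i = α_i − 1, so village i contributes w_i if α_i > 1, else 0.
α_i > 1 for i ∈ {1, 2, 4}; NE contributions (20, 11, 0, 18, 0), G = 49.
W^NE = Σw_i − G^NE + (Σα_i)·G^NE = 66 + 5.93·49 = 356.57.
Planner: ∂(Σu_j)/∂c_i = Σα_j − 1 = 5.93 > 0, so everyone contributes w_i; G^SO = 66, W^SO = 66 + 5.93·66 = 457.38.
Deadweight loss = 100.81.

100.81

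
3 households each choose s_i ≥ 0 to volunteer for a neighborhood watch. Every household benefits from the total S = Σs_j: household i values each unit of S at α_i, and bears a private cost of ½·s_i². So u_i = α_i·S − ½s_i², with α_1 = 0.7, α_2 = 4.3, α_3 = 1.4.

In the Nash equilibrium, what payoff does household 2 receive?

18.275

Household i's FOC: ∂u_i/∂s_i = α_i − s_i = 0, so s_i* = α_i.
NE contributions = (0.7, 4.3, 1.4); S = 6.4.
u_2 = α_2·S − ½·(s_2)² = 4.3·6.4 − ½·4.3² = 18.275.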